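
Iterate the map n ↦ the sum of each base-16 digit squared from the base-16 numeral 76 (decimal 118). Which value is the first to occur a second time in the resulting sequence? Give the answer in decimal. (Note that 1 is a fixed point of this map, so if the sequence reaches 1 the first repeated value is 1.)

118 = (7,6)_16 → 7² + 6² = 49 + 36 = 85
85 = (5,5)_16 → 5² + 5² = 25 + 25 = 50
50 = (3,2)_16 → 3² + 2² = 9 + 4 = 13
13 = (13)_16 → 13² = 169
169 = (10,9)_16 → 10² + 9² = 100 + 81 = 181
181 = (11,5)_16 → 11² + 5² = 121 + 25 = 146
146 = (9,2)_16 → 9² + 2² = 81 + 4 = 85  — 85 already appeared earlier.

85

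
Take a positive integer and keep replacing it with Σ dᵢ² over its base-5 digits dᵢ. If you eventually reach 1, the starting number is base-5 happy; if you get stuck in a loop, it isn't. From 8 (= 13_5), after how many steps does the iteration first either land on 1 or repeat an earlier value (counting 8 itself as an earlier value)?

8 = (1,3)_5 → 1² + 3² = 1 + 9 = 10
10 = (2,0)_5 → 2² + 0² = 4 + 0 = 4
4 = (4)_5 → 4² = 16
16 = (3,1)_5 → 3² + 1² = 9 + 1 = 10  — 10 repeats.
That took 4 steps.

4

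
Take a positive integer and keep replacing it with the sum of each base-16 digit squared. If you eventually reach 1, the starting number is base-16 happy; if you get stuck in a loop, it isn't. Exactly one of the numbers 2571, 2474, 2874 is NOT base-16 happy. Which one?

2571

2571: 2571 → 221 → 338 → 30 → 197 → 169 → 181 → 146 → 85 → 50 → 13 → 169  — repeats 169 (not base-16 happy)
2474: 2474 → 281 → 83 → 34 → 8 → 64 → 16 → 1  — reaches 1 (base-16 happy)
2874: 2874 → 230 → 232 → 260 → 17 → 2 → 4 → 16 → 1  — reaches 1 (base-16 happy)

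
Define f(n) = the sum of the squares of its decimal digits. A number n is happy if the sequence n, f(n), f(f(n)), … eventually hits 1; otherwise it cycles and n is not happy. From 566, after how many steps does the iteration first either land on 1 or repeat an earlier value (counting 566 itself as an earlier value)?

4

566 → 5² + 6² + 6² = 97
97 → 9² + 7² = 130
130 → 1² + 3² + 0² = 10
10 → 1² + 0² = 1  — reached 1.
That took 4 steps.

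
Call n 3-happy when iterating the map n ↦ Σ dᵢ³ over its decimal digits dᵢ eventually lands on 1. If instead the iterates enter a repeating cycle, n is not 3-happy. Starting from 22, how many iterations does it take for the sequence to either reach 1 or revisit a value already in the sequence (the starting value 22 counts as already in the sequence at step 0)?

22 → 2³ + 2³ = 8 + 8 = 16
16 → 1³ + 6³ = 1 + 216 = 217
217 → 2³ + 1³ + 7³ = 8 + 1 + 343 = 352
352 → 3³ + 5³ + 2³ = 27 + 125 + 8 = 160
160 → 1³ + 6³ + 0³ = 1 + 216 + 0 = 217  — 217 repeats.
That took 5 steps.

5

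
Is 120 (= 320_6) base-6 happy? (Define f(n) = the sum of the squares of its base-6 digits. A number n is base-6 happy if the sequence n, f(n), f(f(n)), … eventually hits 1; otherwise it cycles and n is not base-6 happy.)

not base-6 happy

120 = (3,2,0)_6 → 3² + 2² + 0² = 13
13 = (2,1)_6 → 2² + 1² = 5
5 = (5)_6 → 5² = 25
25 = (4,1)_6 → 4² + 1² = 17
17 = (2,5)_6 → 2² + 5² = 29
29 = (4,5)_6 → 4² + 5² = 41
41 = (1,0,5)_6 → 1² + 0² + 5² = 26
26 = (4,2)_6 → 4² + 2² = 20
20 = (3,2)_6 → 3² + 2² = 13  — 13 already seen; the sequence cycles without reaching 1.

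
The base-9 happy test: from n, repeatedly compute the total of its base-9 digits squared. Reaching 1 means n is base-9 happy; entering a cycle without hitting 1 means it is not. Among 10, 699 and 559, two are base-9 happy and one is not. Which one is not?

10: 10 → 2 → 4 → 16 → 50 → 50  — repeats 50 (not base-9 happy)
699: 699 → 125 → 81 → 1  — reaches 1 (base-9 happy)
559: 559 → 101 → 9 → 1  — reaches 1 (base-9 happy)

10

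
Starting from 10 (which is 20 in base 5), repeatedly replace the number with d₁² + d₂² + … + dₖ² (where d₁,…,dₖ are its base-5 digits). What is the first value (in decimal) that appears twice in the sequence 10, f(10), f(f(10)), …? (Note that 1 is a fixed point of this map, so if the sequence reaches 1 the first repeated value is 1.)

10

10 = (2,0)_5 → 2² + 0² = 4 + 0 = 4
4 = (4)_5 → 4² = 16
16 = (3,1)_5 → 3² + 1² = 9 + 1 = 10  — 10 already appeared earlier.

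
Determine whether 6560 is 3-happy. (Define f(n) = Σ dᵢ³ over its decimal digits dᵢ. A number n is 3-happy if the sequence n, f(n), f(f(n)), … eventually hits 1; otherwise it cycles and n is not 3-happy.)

not 3-happy

6560 → 6³ + 5³ + 6³ + 0³ = 216 + 125 + 216 + 0 = 557
557 → 5³ + 5³ + 7³ = 125 + 125 + 343 = 593
593 → 5³ + 9³ + 3³ = 125 + 729 + 27 = 881
881 → 8³ + 8³ + 1³ = 512 + 512 + 1 = 1025
1025 → 1³ + 0³ + 2³ + 5³ = 1 + 0 + 8 + 125 = 134
134 → 1³ + 3³ + 4³ = 1 + 27 + 64 = 92
92 → 9³ + 2³ = 729 + 8 = 737
737 → 7³ + 3³ + 7³ = 343 + 27 + 343 = 713
713 → 7³ + 1³ + 3³ = 343 + 1 + 27 = 371
371 → 3³ + 7³ + 1³ = 27 + 343 + 1 = 371  — 371 already seen; the sequence cycles without reaching 1.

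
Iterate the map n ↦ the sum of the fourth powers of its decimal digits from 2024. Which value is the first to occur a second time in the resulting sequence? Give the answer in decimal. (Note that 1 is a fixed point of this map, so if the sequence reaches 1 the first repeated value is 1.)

8208

2024 → 2⁴ + 0⁴ + 2⁴ + 4⁴ = 16 + 0 + 16 + 256 = 288
288 → 2⁴ + 8⁴ + 8⁴ = 16 + 4096 + 4096 = 8208
8208 → 8⁴ + 2⁴ + 0⁴ + 8⁴ = 4096 + 16 + 0 + 4096 = 8208  — 8208 already appeared earlier.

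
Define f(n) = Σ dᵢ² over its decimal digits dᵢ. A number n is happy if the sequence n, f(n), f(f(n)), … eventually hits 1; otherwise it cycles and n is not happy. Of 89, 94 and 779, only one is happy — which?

89: 89 → 145 → 42 → 20 → 4 → 16 → 37 → 58 → 89  — repeats 89 (not happy)
94: 94 → 97 → 130 → 10 → 1  — reaches 1 (happy)
779: 779 → 179 → 131 → 11 → 2 → 4 → 16 → 37 → 58 → 89 → 145 → 42 → 20 → 4  — repeats 4 (not happy)

94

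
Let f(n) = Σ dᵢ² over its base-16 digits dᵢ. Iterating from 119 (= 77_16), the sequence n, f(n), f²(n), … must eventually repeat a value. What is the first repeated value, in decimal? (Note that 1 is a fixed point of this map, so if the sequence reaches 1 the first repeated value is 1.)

1

119 = (7,7)_16 → 7² + 7² = 98
98 = (6,2)_16 → 6² + 2² = 40
40 = (2,8)_16 → 2² + 8² = 68
68 = (4,4)_16 → 4² + 4² = 32
32 = (2,0)_16 → 2² + 0² = 4
4 = (4)_16 → 4² = 16
16 = (1,0)_16 → 1² + 0² = 1  — reached the fixed point 1.
1 → 1, so 1 is the first repeated value.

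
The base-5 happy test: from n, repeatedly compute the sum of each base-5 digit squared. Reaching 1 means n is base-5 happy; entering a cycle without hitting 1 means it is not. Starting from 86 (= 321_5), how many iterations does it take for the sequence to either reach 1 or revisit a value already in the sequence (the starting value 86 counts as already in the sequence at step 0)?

86 = (3,2,1)_5 → 3² + 2² + 1² = 9 + 4 + 1 = 14
14 = (2,4)_5 → 2² + 4² = 4 + 16 = 20
20 = (4,0)_5 → 4² + 0² = 16 + 0 = 16
16 = (3,1)_5 → 3² + 1² = 9 + 1 = 10
10 = (2,0)_5 → 2² + 0² = 4 + 0 = 4
4 = (4)_5 → 4² = 16  — 16 repeats.
That took 6 steps.

6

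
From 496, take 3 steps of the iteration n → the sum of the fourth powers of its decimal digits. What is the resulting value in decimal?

9219

496 → 4⁴ + 9⁴ + 6⁴ = 8113
8113 → 8⁴ + 1⁴ + 1⁴ + 3⁴ = 4179
4179 → 4⁴ + 1⁴ + 7⁴ + 9⁴ = 9219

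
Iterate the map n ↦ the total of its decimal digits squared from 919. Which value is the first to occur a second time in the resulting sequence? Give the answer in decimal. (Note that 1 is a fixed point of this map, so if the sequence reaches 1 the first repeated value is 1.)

89

919 → 9² + 1² + 9² = 163
163 → 1² + 6² + 3² = 46
46 → 4² + 6² = 52
52 → 5² + 2² = 29
29 → 2² + 9² = 85
85 → 8² + 5² = 89
89 → 8² + 9² = 145
145 → 1² + 4² + 5² = 42
42 → 4² + 2² = 20
20 → 2² + 0² = 4
4 → 4² = 16
16 → 1² + 6² = 37
37 → 3² + 7² = 58
58 → 5² + 8² = 89  — 89 already appeared earlier.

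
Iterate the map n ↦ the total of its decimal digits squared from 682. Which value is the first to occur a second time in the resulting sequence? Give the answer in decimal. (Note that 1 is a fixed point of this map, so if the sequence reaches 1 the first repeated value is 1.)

682 → 6² + 8² + 2² = 36 + 64 + 4 = 104
104 → 1² + 0² + 4² = 1 + 0 + 16 = 17
17 → 1² + 7² = 1 + 49 = 50
50 → 5² + 0² = 25 + 0 = 25
25 → 2² + 5² = 4 + 25 = 29
29 → 2² + 9² = 4 + 81 = 85
85 → 8² + 5² = 64 + 25 = 89
89 → 8² + 9² = 64 + 81 = 145
145 → 1² + 4² + 5² = 1 + 16 + 25 = 42
42 → 4² + 2² = 16 + 4 = 20
20 → 2² + 0² = 4 + 0 = 4
4 → 4² = 16
16 → 1² + 6² = 1 + 36 = 37
37 → 3² + 7² = 9 + 49 = 58
58 → 5² + 8² = 25 + 64 = 89  — 89 already appeared earlier.

89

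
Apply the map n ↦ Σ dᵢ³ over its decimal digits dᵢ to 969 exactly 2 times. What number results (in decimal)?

969 → 9³ + 6³ + 9³ = 729 + 216 + 729 = 1674
1674 → 1³ + 6³ + 7³ + 4³ = 1 + 216 + 343 + 64 = 624

624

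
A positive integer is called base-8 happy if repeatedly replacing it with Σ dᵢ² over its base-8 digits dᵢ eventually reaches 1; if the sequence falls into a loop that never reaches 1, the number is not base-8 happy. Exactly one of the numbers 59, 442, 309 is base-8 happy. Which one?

59: 59 → 58 → 53 → 61 → 74 → 6 → 36 → 32 → 16 → 4 → 16  — repeats 16 (not base-8 happy)
442: 442 → 89 → 11 → 10 → 5 → 25 → 10  — repeats 10 (not base-8 happy)
309: 309 → 77 → 27 → 18 → 8 → 1  — reaches 1 (base-8 happy)

309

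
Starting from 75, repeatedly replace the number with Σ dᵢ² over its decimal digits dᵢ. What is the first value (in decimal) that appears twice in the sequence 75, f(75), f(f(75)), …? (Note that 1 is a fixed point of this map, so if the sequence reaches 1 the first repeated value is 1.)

75 → 7² + 5² = 49 + 25 = 74
74 → 7² + 4² = 49 + 16 = 65
65 → 6² + 5² = 36 + 25 = 61
61 → 6² + 1² = 36 + 1 = 37
37 → 3² + 7² = 9 + 49 = 58
58 → 5² + 8² = 25 + 64 = 89
89 → 8² + 9² = 64 + 81 = 145
145 → 1² + 4² + 5² = 1 + 16 + 25 = 42
42 → 4² + 2² = 16 + 4 = 20
20 → 2² + 0² = 4 + 0 = 4
4 → 4² = 16
16 → 1² + 6² = 1 + 36 = 37  — 37 already appeared earlier.

37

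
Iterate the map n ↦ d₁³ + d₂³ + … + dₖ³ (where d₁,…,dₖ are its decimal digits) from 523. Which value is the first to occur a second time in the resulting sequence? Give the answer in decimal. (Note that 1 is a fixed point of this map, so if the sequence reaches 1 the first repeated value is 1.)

160

523 → 5³ + 2³ + 3³ = 125 + 8 + 27 = 160
160 → 1³ + 6³ + 0³ = 1 + 216 + 0 = 217
217 → 2³ + 1³ + 7³ = 8 + 1 + 343 = 352
352 → 3³ + 5³ + 2³ = 27 + 125 + 8 = 160  — 160 already appeared earlier.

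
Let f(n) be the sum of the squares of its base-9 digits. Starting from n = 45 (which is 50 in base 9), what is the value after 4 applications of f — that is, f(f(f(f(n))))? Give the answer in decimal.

45 = (5,0)_9 → 5² + 0² = 25 + 0 = 25
25 = (2,7)_9 → 2² + 7² = 4 + 49 = 53
53 = (5,8)_9 → 5² + 8² = 25 + 64 = 89
89 = (1,0,8)_9 → 1² + 0² + 8² = 1 + 0 + 64 = 65

65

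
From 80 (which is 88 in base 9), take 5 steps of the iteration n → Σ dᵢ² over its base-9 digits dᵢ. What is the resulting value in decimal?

80 = (8,8)_9 → 8² + 8² = 128
128 = (1,5,2)_9 → 1² + 5² + 2² = 30
30 = (3,3)_9 → 3² + 3² = 18
18 = (2,0)_9 → 2² + 0² = 4
4 = (4)_9 → 4² = 16

16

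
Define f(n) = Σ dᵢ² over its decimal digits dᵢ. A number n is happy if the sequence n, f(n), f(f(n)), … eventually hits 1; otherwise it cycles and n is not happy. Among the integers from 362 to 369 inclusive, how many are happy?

362: 362 → 49 → 97 → 130 → 10 → 1  — happy
363: 363 → 54 → 41 → 17 → 50 → 25 → 29 → 85 → 89 → 145 → 42 → 20 → 4 → 16 → 37 → 58 → 89  — not happy
364: 364 → 61 → 37 → 58 → 89 → 145 → 42 → 20 → 4 → 16 → 37  — not happy
365: 365 → 70 → 49 → 97 → 130 → 10 → 1  — happy
366: 366 → 81 → 65 → 61 → 37 → 58 → 89 → 145 → 42 → 20 → 4 → 16 → 37  — not happy
367: 367 → 94 → 97 → 130 → 10 → 1  — happy
368: 368 → 109 → 82 → 68 → 100 → 1  — happy
369: 369 → 126 → 41 → 17 → 50 → 25 → 29 → 85 → 89 → 145 → 42 → 20 → 4 → 16 → 37 → 58 → 89  — not happy
happy: 362, 365, 367, 368

4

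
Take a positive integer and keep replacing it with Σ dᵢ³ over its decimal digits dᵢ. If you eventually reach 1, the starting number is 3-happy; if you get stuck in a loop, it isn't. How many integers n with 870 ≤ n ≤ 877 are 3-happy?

1

870: 870 → 855 → 762 → 567 → 684 → 792 → 1080 → 513 → 153 → 153  — not 3-happy
871: 871 → 856 → 853 → 664 → 496 → 1009 → 730 → 370 → 370  — not 3-happy
872: 872 → 863 → 755 → 593 → 881 → 1025 → 134 → 92 → 737 → 713 → 371 → 371  — not 3-happy
873: 873 → 882 → 1032 → 36 → 243 → 99 → 1458 → 702 → 351 → 153 → 153  — not 3-happy
874: 874 → 919 → 1459 → 919  — not 3-happy
875: 875 → 980 → 1241 → 74 → 407 → 407  — not 3-happy
876: 876 → 1071 → 345 → 216 → 225 → 141 → 66 → 432 → 99 → 1458 → 702 → 351 → 153 → 153  — not 3-happy
877: 877 → 1198 → 1243 → 100 → 1  — 3-happy
3-happy: 877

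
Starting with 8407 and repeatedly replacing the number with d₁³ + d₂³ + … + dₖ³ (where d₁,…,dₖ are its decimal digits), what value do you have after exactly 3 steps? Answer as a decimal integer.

919

8407 → 8³ + 4³ + 0³ + 7³ = 919
919 → 9³ + 1³ + 9³ = 1459
1459 → 1³ + 4³ + 5³ + 9³ = 919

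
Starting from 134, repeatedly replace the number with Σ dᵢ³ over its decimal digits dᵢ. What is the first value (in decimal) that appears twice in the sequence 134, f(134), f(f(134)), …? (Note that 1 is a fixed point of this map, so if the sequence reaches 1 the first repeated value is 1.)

371

134 → 1³ + 3³ + 4³ = 1 + 27 + 64 = 92
92 → 9³ + 2³ = 729 + 8 = 737
737 → 7³ + 3³ + 7³ = 343 + 27 + 343 = 713
713 → 7³ + 1³ + 3³ = 343 + 1 + 27 = 371
371 → 3³ + 7³ + 1³ = 27 + 343 + 1 = 371  — 371 already appeared earlier.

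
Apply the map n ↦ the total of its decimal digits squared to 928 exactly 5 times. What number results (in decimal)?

928 → 9² + 2² + 8² = 81 + 4 + 64 = 149
149 → 1² + 4² + 9² = 1 + 16 + 81 = 98
98 → 9² + 8² = 81 + 64 = 145
145 → 1² + 4² + 5² = 1 + 16 + 25 = 42
42 → 4² + 2² = 16 + 4 = 20

20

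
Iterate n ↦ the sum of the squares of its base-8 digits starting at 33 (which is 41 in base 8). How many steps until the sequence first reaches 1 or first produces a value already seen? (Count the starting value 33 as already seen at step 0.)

33 = (4,1)_8 → 17
17 = (2,1)_8 → 5
5 = (5)_8 → 25
25 = (3,1)_8 → 10
10 = (1,2)_8 → 5  — 5 repeats.
That took 5 steps.

5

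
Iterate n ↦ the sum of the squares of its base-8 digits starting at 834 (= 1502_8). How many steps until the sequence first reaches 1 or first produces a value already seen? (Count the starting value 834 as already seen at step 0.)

8

834 = (1,5,0,2)_8 → 1² + 5² + 0² + 2² = 1 + 25 + 0 + 4 = 30
30 = (3,6)_8 → 3² + 6² = 9 + 36 = 45
45 = (5,5)_8 → 5² + 5² = 25 + 25 = 50
50 = (6,2)_8 → 6² + 2² = 36 + 4 = 40
40 = (5,0)_8 → 5² + 0² = 25 + 0 = 25
25 = (3,1)_8 → 3² + 1² = 9 + 1 = 10
10 = (1,2)_8 → 1² + 2² = 1 + 4 = 5
5 = (5)_8 → 5² = 25  — 25 repeats.
That took 8 steps.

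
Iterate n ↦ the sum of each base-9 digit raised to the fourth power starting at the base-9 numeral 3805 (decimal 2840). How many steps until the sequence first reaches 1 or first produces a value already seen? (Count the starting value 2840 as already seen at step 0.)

2840 = (3,8,0,5)_9 → 3⁴ + 8⁴ + 0⁴ + 5⁴ = 4802
4802 = (6,5,2,5)_9 → 6⁴ + 5⁴ + 2⁴ + 5⁴ = 2562
2562 = (3,4,5,6)_9 → 3⁴ + 4⁴ + 5⁴ + 6⁴ = 2258
2258 = (3,0,7,8)_9 → 3⁴ + 0⁴ + 7⁴ + 8⁴ = 6578
6578 = (1,0,0,1,8)_9 → 1⁴ + 0⁴ + 0⁴ + 1⁴ + 8⁴ = 4098
4098 = (5,5,5,3)_9 → 5⁴ + 5⁴ + 5⁴ + 3⁴ = 1956
1956 = (2,6,1,3)_9 → 2⁴ + 6⁴ + 1⁴ + 3⁴ = 1394
1394 = (1,8,1,8)_9 → 1⁴ + 8⁴ + 1⁴ + 8⁴ = 8194
8194 = (1,2,2,1,4)_9 → 1⁴ + 2⁴ + 2⁴ + 1⁴ + 4⁴ = 290
290 = (3,5,2)_9 → 3⁴ + 5⁴ + 2⁴ = 722
722 = (8,8,2)_9 → 8⁴ + 8⁴ + 2⁴ = 8208
8208 = (1,2,2,3,0)_9 → 1⁴ + 2⁴ + 2⁴ + 3⁴ + 0⁴ = 114
114 = (1,3,6)_9 → 1⁴ + 3⁴ + 6⁴ = 1378
1378 = (1,8,0,1)_9 → 1⁴ + 8⁴ + 0⁴ + 1⁴ = 4098  — 4098 repeats.
That took 14 steps.

14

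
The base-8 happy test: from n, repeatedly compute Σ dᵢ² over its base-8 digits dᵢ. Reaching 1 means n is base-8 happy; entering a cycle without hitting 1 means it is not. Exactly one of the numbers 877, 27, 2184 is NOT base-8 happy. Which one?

2184

877: 877 → 76 → 18 → 8 → 1  — reaches 1 (base-8 happy)
27: 27 → 18 → 8 → 1  — reaches 1 (base-8 happy)
2184: 2184 → 21 → 29 → 34 → 20 → 20  — repeats 20 (not base-8 happy)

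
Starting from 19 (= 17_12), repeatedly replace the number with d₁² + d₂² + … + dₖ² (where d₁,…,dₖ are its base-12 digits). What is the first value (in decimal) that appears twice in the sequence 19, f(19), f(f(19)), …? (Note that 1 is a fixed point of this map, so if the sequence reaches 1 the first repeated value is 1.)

50

19 = (1,7)_12 → 1² + 7² = 1 + 49 = 50
50 = (4,2)_12 → 4² + 2² = 16 + 4 = 20
20 = (1,8)_12 → 1² + 8² = 1 + 64 = 65
65 = (5,5)_12 → 5² + 5² = 25 + 25 = 50  — 50 already appeared earlier.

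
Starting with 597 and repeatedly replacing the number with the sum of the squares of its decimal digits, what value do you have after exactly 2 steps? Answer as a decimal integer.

597 → 155
155 → 51

51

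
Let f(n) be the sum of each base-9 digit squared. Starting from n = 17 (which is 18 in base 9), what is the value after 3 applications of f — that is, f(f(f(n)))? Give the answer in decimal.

17 = (1,8)_9 → 1² + 8² = 1 + 64 = 65
65 = (7,2)_9 → 7² + 2² = 49 + 4 = 53
53 = (5,8)_9 → 5² + 8² = 25 + 64 = 89

89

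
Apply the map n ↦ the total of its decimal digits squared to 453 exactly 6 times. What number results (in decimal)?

145

453 → 50
50 → 25
25 → 29
29 → 85
85 → 89
89 → 145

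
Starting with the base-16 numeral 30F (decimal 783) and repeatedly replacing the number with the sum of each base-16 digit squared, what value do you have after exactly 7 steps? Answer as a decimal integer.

783 = (3,0,15)_16 → 234
234 = (14,10)_16 → 296
296 = (1,2,8)_16 → 69
69 = (4,5)_16 → 41
41 = (2,9)_16 → 85
85 = (5,5)_16 → 50
50 = (3,2)_16 → 13

13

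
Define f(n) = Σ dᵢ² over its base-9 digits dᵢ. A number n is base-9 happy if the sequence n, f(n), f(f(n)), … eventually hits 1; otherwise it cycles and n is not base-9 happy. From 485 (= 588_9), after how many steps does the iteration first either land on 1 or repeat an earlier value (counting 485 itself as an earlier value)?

5

485 = (5,8,8)_9 → 5² + 8² + 8² = 25 + 64 + 64 = 153
153 = (1,8,0)_9 → 1² + 8² + 0² = 1 + 64 + 0 = 65
65 = (7,2)_9 → 7² + 2² = 49 + 4 = 53
53 = (5,8)_9 → 5² + 8² = 25 + 64 = 89
89 = (1,0,8)_9 → 1² + 0² + 8² = 1 + 0 + 64 = 65  — 65 repeats.
That took 5 steps.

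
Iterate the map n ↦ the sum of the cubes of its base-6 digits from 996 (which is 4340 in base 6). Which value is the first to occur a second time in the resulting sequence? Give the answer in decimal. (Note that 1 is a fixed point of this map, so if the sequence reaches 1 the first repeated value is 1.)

190

996 = (4,3,4,0)_6 → 155
155 = (4,1,5)_6 → 190
190 = (5,1,4)_6 → 190  — 190 already appeared earlier.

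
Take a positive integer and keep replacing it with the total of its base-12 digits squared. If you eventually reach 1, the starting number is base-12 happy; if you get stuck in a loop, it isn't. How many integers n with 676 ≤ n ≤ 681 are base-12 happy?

1

676: 676 → 96 → 64 → 41 → 34 → 104 → 128 → 164 → 66 → 61 → 26 → 8 → 64  — not base-12 happy
677: 677 → 105 → 145 → 2 → 4 → 16 → 17 → 26 → 8 → 64 → 41 → 34 → 104 → 128 → 164 → 66 → 61 → 26  — not base-12 happy
678: 678 → 116 → 145 → 2 → 4 → 16 → 17 → 26 → 8 → 64 → 41 → 34 → 104 → 128 → 164 → 66 → 61 → 26  — not base-12 happy
679: 679 → 129 → 181 → 11 → 121 → 101 → 89 → 74 → 40 → 25 → 5 → 25  — not base-12 happy
680: 680 → 144 → 1  — base-12 happy
681: 681 → 161 → 27 → 13 → 2 → 4 → 16 → 17 → 26 → 8 → 64 → 41 → 34 → 104 → 128 → 164 → 66 → 61 → 26  — not base-12 happy
base-12 happy: 680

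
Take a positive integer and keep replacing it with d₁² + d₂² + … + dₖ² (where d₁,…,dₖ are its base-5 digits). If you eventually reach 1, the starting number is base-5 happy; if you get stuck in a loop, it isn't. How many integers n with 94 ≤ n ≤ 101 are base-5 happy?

94: 94 → 34 → 18 → 18  — not base-5 happy
95: 95 → 25 → 1  — base-5 happy
96: 96 → 26 → 2 → 4 → 16 → 10 → 4  — not base-5 happy
97: 97 → 29 → 17 → 13 → 13  — not base-5 happy
98: 98 → 34 → 18 → 18  — not base-5 happy
99: 99 → 41 → 11 → 5 → 1  — base-5 happy
100: 100 → 16 → 10 → 4 → 16  — not base-5 happy
101: 101 → 17 → 13 → 13  — not base-5 happy
base-5 happy: 95, 99

2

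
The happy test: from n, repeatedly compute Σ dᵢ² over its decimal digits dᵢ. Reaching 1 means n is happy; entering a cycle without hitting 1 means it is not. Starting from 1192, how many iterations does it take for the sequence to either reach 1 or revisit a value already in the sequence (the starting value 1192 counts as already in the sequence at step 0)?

1192 → 1² + 1² + 9² + 2² = 87
87 → 8² + 7² = 113
113 → 1² + 1² + 3² = 11
11 → 1² + 1² = 2
2 → 2² = 4
4 → 4² = 16
16 → 1² + 6² = 37
37 → 3² + 7² = 58
58 → 5² + 8² = 89
89 → 8² + 9² = 145
145 → 1² + 4² + 5² = 42
42 → 4² + 2² = 20
20 → 2² + 0² = 4  — 4 repeats.
That took 13 steps.

13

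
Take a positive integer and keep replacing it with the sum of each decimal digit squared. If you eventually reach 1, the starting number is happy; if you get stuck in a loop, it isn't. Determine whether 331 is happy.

happy

331 → 19
19 → 82
82 → 68
68 → 100
100 → 1  — reached 1.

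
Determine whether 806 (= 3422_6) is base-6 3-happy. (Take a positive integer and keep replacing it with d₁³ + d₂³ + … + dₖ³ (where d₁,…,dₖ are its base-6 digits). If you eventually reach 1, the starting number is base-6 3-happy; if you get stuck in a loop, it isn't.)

base-6 3-happy

806 = (3,4,2,2)_6 → 3³ + 4³ + 2³ + 2³ = 27 + 64 + 8 + 8 = 107
107 = (2,5,5)_6 → 2³ + 5³ + 5³ = 8 + 125 + 125 = 258
258 = (1,1,1,0)_6 → 1³ + 1³ + 1³ + 0³ = 1 + 1 + 1 + 0 = 3
3 = (3)_6 → 3³ = 27
27 = (4,3)_6 → 4³ + 3³ = 64 + 27 = 91
91 = (2,3,1)_6 → 2³ + 3³ + 1³ = 8 + 27 + 1 = 36
36 = (1,0,0)_6 → 1³ + 0³ + 0³ = 1 + 0 + 0 = 1  — reached 1.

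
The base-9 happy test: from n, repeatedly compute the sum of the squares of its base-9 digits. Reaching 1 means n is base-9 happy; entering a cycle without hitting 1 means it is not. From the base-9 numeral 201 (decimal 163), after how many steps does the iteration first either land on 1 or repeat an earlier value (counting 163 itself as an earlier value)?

163 = (2,0,1)_9 → 5
5 = (5)_9 → 25
25 = (2,7)_9 → 53
53 = (5,8)_9 → 89
89 = (1,0,8)_9 → 65
65 = (7,2)_9 → 53  — 53 repeats.
That took 6 steps.

6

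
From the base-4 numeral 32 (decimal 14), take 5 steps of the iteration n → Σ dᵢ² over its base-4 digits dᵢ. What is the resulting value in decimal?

14 = (3,2)_4 → 3² + 2² = 9 + 4 = 13
13 = (3,1)_4 → 3² + 1² = 9 + 1 = 10
10 = (2,2)_4 → 2² + 2² = 4 + 4 = 8
8 = (2,0)_4 → 2² + 0² = 4 + 0 = 4
4 = (1,0)_4 → 1² + 0² = 1 + 0 = 1

1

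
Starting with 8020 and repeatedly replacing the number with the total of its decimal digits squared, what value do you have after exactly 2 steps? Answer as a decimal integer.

8020 → 8² + 0² + 2² + 0² = 68
68 → 6² + 8² = 100

100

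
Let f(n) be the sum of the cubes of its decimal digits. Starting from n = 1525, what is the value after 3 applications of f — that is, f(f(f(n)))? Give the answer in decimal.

736

1525 → 1³ + 5³ + 2³ + 5³ = 1 + 125 + 8 + 125 = 259
259 → 2³ + 5³ + 9³ = 8 + 125 + 729 = 862
862 → 8³ + 6³ + 2³ = 512 + 216 + 8 = 736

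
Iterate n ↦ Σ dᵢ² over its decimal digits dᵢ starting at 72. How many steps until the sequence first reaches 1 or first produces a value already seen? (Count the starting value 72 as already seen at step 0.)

14

72 → 7² + 2² = 53
53 → 5² + 3² = 34
34 → 3² + 4² = 25
25 → 2² + 5² = 29
29 → 2² + 9² = 85
85 → 8² + 5² = 89
89 → 8² + 9² = 145
145 → 1² + 4² + 5² = 42
42 → 4² + 2² = 20
20 → 2² + 0² = 4
4 → 4² = 16
16 → 1² + 6² = 37
37 → 3² + 7² = 58
58 → 5² + 8² = 89  — 89 repeats.
That took 14 steps.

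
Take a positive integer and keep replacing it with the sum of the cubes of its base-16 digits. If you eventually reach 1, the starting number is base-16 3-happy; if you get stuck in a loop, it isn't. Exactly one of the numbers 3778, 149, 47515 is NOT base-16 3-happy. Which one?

149

3778: 3778 → 4480 → 514 → 16 → 1  — reaches 1 (base-16 3-happy)
149: 149 → 854 → 368 → 344 → 638 → 3095 → 2072 → 1025 → 65 → 65  — repeats 65 (not base-16 3-happy)
47515: 47515 → 4120 → 514 → 16 → 1  — reaches 1 (base-16 3-happy)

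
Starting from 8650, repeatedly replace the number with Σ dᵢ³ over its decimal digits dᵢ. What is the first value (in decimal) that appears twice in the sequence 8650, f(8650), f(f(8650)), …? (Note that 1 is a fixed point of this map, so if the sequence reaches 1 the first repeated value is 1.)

370

8650 → 853
853 → 664
664 → 496
496 → 1009
1009 → 730
730 → 370
370 → 370  — 370 already appeared earlier.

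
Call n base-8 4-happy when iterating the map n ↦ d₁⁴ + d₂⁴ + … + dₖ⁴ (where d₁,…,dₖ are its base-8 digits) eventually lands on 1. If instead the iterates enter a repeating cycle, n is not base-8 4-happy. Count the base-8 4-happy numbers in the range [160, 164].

1

160: 160 → 272 → 272  — not base-8 4-happy
161: 161 → 273 → 273  — not base-8 4-happy
162: 162 → 288 → 512 → 1  — base-8 4-happy
163: 163 → 353 → 882 → 1938 → 1409 → 1313 → 529 → 18 → 32 → 256 → 256  — not base-8 4-happy
164: 164 → 528 → 17 → 17  — not base-8 4-happy
base-8 4-happy: 162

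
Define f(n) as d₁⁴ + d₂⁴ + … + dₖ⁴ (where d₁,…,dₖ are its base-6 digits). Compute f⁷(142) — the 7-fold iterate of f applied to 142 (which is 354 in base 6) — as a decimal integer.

338

142 = (3,5,4)_6 → 962
962 = (4,2,4,2)_6 → 544
544 = (2,3,0,4)_6 → 353
353 = (1,3,4,5)_6 → 963
963 = (4,2,4,3)_6 → 609
609 = (2,4,5,3)_6 → 978
978 = (4,3,1,0)_6 → 338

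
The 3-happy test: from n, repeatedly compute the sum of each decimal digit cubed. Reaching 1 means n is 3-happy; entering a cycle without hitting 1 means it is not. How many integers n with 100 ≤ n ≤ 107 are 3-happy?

100: 100 → 1  (reaches 1)
101: 101 → 2 → 8 → 512 → 134 → 92 → 737 → 713 → 371 → 371  (repeats 371)
102: 102 → 9 → 729 → 1080 → 513 → 153 → 153  (repeats 153)
103: 103 → 28 → 520 → 133 → 55 → 250 → 133  (repeats 133)
104: 104 → 65 → 341 → 92 → 737 → 713 → 371 → 371  (repeats 371)
105: 105 → 126 → 225 → 141 → 66 → 432 → 99 → 1458 → 702 → 351 → 153 → 153  (repeats 153)
106: 106 → 217 → 352 → 160 → 217  (repeats 217)
107: 107 → 344 → 155 → 251 → 134 → 92 → 737 → 713 → 371 → 371  (repeats 371)
3-happy: 100

1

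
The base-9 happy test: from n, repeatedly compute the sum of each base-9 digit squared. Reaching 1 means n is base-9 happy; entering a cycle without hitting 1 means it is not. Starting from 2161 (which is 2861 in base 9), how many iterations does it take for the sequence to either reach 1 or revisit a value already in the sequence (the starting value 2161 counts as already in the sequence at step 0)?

3

2161 = (2,8,6,1)_9 → 2² + 8² + 6² + 1² = 105
105 = (1,2,6)_9 → 1² + 2² + 6² = 41
41 = (4,5)_9 → 4² + 5² = 41  — 41 repeats.
That took 3 steps.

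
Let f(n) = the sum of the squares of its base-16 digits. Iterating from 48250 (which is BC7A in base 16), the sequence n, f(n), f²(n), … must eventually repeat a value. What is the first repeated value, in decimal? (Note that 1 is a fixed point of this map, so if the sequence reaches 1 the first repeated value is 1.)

48250 = (11,12,7,10)_16 → 11² + 12² + 7² + 10² = 121 + 144 + 49 + 100 = 414
414 = (1,9,14)_16 → 1² + 9² + 14² = 1 + 81 + 196 = 278
278 = (1,1,6)_16 → 1² + 1² + 6² = 1 + 1 + 36 = 38
38 = (2,6)_16 → 2² + 6² = 4 + 36 = 40
40 = (2,8)_16 → 2² + 8² = 4 + 64 = 68
68 = (4,4)_16 → 4² + 4² = 16 + 16 = 32
32 = (2,0)_16 → 2² + 0² = 4 + 0 = 4
4 = (4)_16 → 4² = 16
16 = (1,0)_16 → 1² + 0² = 1 + 0 = 1  — reached the fixed point 1.
1 → 1, so 1 is the first repeated value.

1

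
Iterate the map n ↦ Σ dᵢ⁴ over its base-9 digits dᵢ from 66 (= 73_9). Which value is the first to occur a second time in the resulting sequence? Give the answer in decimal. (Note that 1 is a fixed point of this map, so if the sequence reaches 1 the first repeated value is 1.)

722

66 = (7,3)_9 → 7⁴ + 3⁴ = 2482
2482 = (3,3,5,7)_9 → 3⁴ + 3⁴ + 5⁴ + 7⁴ = 3188
3188 = (4,3,3,2)_9 → 4⁴ + 3⁴ + 3⁴ + 2⁴ = 434
434 = (5,3,2)_9 → 5⁴ + 3⁴ + 2⁴ = 722
722 = (8,8,2)_9 → 8⁴ + 8⁴ + 2⁴ = 8208
8208 = (1,2,2,3,0)_9 → 1⁴ + 2⁴ + 2⁴ + 3⁴ + 0⁴ = 114
114 = (1,3,6)_9 → 1⁴ + 3⁴ + 6⁴ = 1378
1378 = (1,8,0,1)_9 → 1⁴ + 8⁴ + 0⁴ + 1⁴ = 4098
4098 = (5,5,5,3)_9 → 5⁴ + 5⁴ + 5⁴ + 3⁴ = 1956
1956 = (2,6,1,3)_9 → 2⁴ + 6⁴ + 1⁴ + 3⁴ = 1394
1394 = (1,8,1,8)_9 → 1⁴ + 8⁴ + 1⁴ + 8⁴ = 8194
8194 = (1,2,2,1,4)_9 → 1⁴ + 2⁴ + 2⁴ + 1⁴ + 4⁴ = 290
290 = (3,5,2)_9 → 3⁴ + 5⁴ + 2⁴ = 722  — 722 already appeared earlier.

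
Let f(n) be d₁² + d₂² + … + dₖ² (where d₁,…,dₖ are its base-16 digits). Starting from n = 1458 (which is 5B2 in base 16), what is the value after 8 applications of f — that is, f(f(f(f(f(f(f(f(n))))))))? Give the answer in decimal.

1458 = (5,11,2)_16 → 5² + 11² + 2² = 25 + 121 + 4 = 150
150 = (9,6)_16 → 9² + 6² = 81 + 36 = 117
117 = (7,5)_16 → 7² + 5² = 49 + 25 = 74
74 = (4,10)_16 → 4² + 10² = 16 + 100 = 116
116 = (7,4)_16 → 7² + 4² = 49 + 16 = 65
65 = (4,1)_16 → 4² + 1² = 16 + 1 = 17
17 = (1,1)_16 → 1² + 1² = 1 + 1 = 2
2 = (2)_16 → 2² = 4

4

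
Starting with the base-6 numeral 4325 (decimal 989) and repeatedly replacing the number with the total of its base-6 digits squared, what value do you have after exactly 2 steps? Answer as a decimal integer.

10

989 = (4,3,2,5)_6 → 4² + 3² + 2² + 5² = 54
54 = (1,3,0)_6 → 1² + 3² + 0² = 10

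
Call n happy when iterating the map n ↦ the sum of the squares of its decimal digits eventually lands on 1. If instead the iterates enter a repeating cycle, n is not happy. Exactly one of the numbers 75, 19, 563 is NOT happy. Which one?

75: 75 → 74 → 65 → 61 → 37 → 58 → 89 → 145 → 42 → 20 → 4 → 16 → 37  — repeats 37 (not happy)
19: 19 → 82 → 68 → 100 → 1  — reaches 1 (happy)
563: 563 → 70 → 49 → 97 → 130 → 10 → 1  — reaches 1 (happy)

75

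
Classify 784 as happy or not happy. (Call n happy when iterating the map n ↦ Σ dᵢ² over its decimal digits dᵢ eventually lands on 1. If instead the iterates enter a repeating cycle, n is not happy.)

happy

784 → 129
129 → 86
86 → 100
100 → 1  — reached 1.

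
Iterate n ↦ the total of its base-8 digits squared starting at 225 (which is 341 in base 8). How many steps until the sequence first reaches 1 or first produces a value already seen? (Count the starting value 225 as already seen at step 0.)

225 = (3,4,1)_8 → 3² + 4² + 1² = 26
26 = (3,2)_8 → 3² + 2² = 13
13 = (1,5)_8 → 1² + 5² = 26  — 26 repeats.
That took 3 steps.

3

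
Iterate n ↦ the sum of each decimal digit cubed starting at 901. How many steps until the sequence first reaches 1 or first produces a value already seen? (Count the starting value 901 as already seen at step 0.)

901 → 9³ + 0³ + 1³ = 729 + 0 + 1 = 730
730 → 7³ + 3³ + 0³ = 343 + 27 + 0 = 370
370 → 3³ + 7³ + 0³ = 27 + 343 + 0 = 370  — 370 repeats.
That took 3 steps.

3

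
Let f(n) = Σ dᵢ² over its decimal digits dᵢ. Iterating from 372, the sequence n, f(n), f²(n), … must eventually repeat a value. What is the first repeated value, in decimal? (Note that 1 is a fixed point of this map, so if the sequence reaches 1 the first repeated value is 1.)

16

372 → 62
62 → 40
40 → 16
16 → 37
37 → 58
58 → 89
89 → 145
145 → 42
42 → 20
20 → 4
4 → 16  — 16 already appeared earlier.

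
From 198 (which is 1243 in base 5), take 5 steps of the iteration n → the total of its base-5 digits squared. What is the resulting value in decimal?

198 = (1,2,4,3)_5 → 30
30 = (1,1,0)_5 → 2
2 = (2)_5 → 4
4 = (4)_5 → 16
16 = (3,1)_5 → 10

10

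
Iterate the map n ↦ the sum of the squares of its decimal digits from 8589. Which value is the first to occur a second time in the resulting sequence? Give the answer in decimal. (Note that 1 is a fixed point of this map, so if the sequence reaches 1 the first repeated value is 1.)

89

8589 → 8² + 5² + 8² + 9² = 64 + 25 + 64 + 81 = 234
234 → 2² + 3² + 4² = 4 + 9 + 16 = 29
29 → 2² + 9² = 4 + 81 = 85
85 → 8² + 5² = 64 + 25 = 89
89 → 8² + 9² = 64 + 81 = 145
145 → 1² + 4² + 5² = 1 + 16 + 25 = 42
42 → 4² + 2² = 16 + 4 = 20
20 → 2² + 0² = 4 + 0 = 4
4 → 4² = 16
16 → 1² + 6² = 1 + 36 = 37
37 → 3² + 7² = 9 + 49 = 58
58 → 5² + 8² = 25 + 64 = 89  — 89 already appeared earlier.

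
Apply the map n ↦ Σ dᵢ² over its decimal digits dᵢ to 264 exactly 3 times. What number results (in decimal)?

264 → 2² + 6² + 4² = 4 + 36 + 16 = 56
56 → 5² + 6² = 25 + 36 = 61
61 → 6² + 1² = 36 + 1 = 37

37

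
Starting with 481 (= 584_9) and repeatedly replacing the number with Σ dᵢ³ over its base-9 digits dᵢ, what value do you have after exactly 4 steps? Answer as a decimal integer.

481 = (5,8,4)_9 → 701
701 = (8,5,8)_9 → 1149
1149 = (1,5,1,6)_9 → 343
343 = (4,2,1)_9 → 73

73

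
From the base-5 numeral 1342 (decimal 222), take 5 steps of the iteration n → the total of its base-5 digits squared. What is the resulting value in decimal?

222 = (1,3,4,2)_5 → 1² + 3² + 4² + 2² = 1 + 9 + 16 + 4 = 30
30 = (1,1,0)_5 → 1² + 1² + 0² = 1 + 1 + 0 = 2
2 = (2)_5 → 2² = 4
4 = (4)_5 → 4² = 16
16 = (3,1)_5 → 3² + 1² = 9 + 1 = 10

10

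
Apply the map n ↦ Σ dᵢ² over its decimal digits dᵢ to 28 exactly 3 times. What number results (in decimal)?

1

28 → 2² + 8² = 4 + 64 = 68
68 → 6² + 8² = 36 + 64 = 100
100 → 1² + 0² + 0² = 1 + 0 + 0 = 1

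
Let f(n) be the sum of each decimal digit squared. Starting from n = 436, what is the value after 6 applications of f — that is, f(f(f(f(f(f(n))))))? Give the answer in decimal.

42

436 → 4² + 3² + 6² = 16 + 9 + 36 = 61
61 → 6² + 1² = 36 + 1 = 37
37 → 3² + 7² = 9 + 49 = 58
58 → 5² + 8² = 25 + 64 = 89
89 → 8² + 9² = 64 + 81 = 145
145 → 1² + 4² + 5² = 1 + 16 + 25 = 42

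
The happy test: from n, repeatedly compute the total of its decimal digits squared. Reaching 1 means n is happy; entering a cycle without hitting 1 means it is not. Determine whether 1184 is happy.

happy

1184 → 1² + 1² + 8² + 4² = 1 + 1 + 64 + 16 = 82
82 → 8² + 2² = 64 + 4 = 68
68 → 6² + 8² = 36 + 64 = 100
100 → 1² + 0² + 0² = 1 + 0 + 0 = 1  — reached 1.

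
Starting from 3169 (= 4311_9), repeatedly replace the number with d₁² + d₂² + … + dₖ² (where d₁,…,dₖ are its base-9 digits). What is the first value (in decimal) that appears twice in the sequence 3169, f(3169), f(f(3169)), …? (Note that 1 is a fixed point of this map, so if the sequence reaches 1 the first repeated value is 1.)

1

3169 = (4,3,1,1)_9 → 4² + 3² + 1² + 1² = 27
27 = (3,0)_9 → 3² + 0² = 9
9 = (1,0)_9 → 1² + 0² = 1  — reached the fixed point 1.
1 → 1, so 1 is the first repeated value.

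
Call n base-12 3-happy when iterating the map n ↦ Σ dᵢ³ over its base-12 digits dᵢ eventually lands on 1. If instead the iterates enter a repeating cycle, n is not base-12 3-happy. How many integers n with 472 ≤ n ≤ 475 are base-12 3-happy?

2

472: 472 → 118 → 1729 → 2 → 8 → 512 → 755 → 1464 → 1008 → 343 → 415 → 1351 → 1136 → 1855 → 1344 → 793 → 342 → 288 → 8  (repeats 8)
473: 473 → 179 → 1340 → 1268 → 1753 → 10 → 1000 → 1611 → 1366 → 1854 → 1217 → 762 → 368 → 736 → 190 → 1028 → 856 → 1520 → 1728 → 1  (reaches 1)
474: 474 → 270 → 1217 → 762 → 368 → 736 → 190 → 1028 → 856 → 1520 → 1728 → 1  (reaches 1)
475: 475 → 397 → 738 → 342 → 288 → 8 → 512 → 755 → 1464 → 1008 → 343 → 415 → 1351 → 1136 → 1855 → 1344 → 793 → 342  (repeats 342)
base-12 3-happy: 473, 474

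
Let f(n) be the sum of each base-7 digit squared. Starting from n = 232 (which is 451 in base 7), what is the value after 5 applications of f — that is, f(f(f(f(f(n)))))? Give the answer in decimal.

52

232 = (4,5,1)_7 → 42
42 = (6,0)_7 → 36
36 = (5,1)_7 → 26
26 = (3,5)_7 → 34
34 = (4,6)_7 → 52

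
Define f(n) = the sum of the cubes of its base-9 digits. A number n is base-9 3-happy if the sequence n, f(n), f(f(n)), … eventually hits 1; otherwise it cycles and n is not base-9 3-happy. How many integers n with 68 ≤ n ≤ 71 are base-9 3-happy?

1

68: 68 → 468 → 468  (repeats 468)
69: 69 → 559 → 729 → 1  (reaches 1)
70: 70 → 686 → 584 → 856 → 128 → 134 → 638 → 1198 → 470 → 476 → 980 → 540 → 432 → 152 → 856  (repeats 856)
71: 71 → 855 → 127 → 127  (repeats 127)
base-9 3-happy: 69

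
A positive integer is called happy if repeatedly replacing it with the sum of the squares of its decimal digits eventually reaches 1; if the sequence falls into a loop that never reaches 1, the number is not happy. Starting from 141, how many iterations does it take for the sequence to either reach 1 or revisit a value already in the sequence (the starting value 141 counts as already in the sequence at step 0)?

141 → 1² + 4² + 1² = 1 + 16 + 1 = 18
18 → 1² + 8² = 1 + 64 = 65
65 → 6² + 5² = 36 + 25 = 61
61 → 6² + 1² = 36 + 1 = 37
37 → 3² + 7² = 9 + 49 = 58
58 → 5² + 8² = 25 + 64 = 89
89 → 8² + 9² = 64 + 81 = 145
145 → 1² + 4² + 5² = 1 + 16 + 25 = 42
42 → 4² + 2² = 16 + 4 = 20
20 → 2² + 0² = 4 + 0 = 4
4 → 4² = 16
16 → 1² + 6² = 1 + 36 = 37  — 37 repeats.
That took 12 steps.

12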